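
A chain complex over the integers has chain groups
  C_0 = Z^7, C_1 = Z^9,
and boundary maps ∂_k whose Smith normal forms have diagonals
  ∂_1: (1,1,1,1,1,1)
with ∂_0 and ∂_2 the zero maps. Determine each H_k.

H_0: b_0 = 7 − 0 − 6 = 1; torsion from ∂_1 factors > 1: none. So H_0 = Z.
H_1: b_1 = 9 − 6 − 0 = 3; torsion from ∂_2 factors > 1: none. So H_1 = Z^3.

H_0 = Z,  H_1 = Z^3.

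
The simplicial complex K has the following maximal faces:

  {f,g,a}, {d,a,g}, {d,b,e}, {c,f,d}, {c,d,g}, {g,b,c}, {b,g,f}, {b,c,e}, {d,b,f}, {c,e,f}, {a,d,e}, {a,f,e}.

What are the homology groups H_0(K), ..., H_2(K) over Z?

H_0 ≅ Z,  H_1 ≅ Z/2,  H_2 = 0.

Order the vertices as a < b < c < d < e < f < g. Listing each simplex with vertices in this order, K has dimension 2 with simplices:

  0-simplices (7): a, b, c, d, e, f, g
  1-simplices (18): ad, ae, af, ag, bc, bd, be, bf, bg, cd, ce, cf, cg, de, df, dg, ef, fg
  2-simplices (12): ade, adg, aef, afg, bce, bcg, bde, bdf, bfg, cdf, cdg, cef

so the chain groups are C_0 ≅ Z^7, C_1 ≅ Z^18, C_2 ≅ Z^12.

The boundary map ∂_1: C_1 → C_0 maps an edge to its endpoints' difference, ∂[p,q] = q − p.
The 7×18 boundary matrix has rank 6 and Smith normal form diag(1,1,1,1,1,1).

The boundary map ∂_2: C_2 → C_1 maps a triangle to the signed sum of its edges. For instance
  ∂bcg = cg − bg + bc,
  ∂bde = de − be + bd.
This gives a 18×12 integer matrix of rank 12; reducing to Smith normal form yields diagonal entries (1,1,1,1,1,1,1,1,1,1,1,2).

Reading off H_k = ker ∂_k / im ∂_{k+1}:

  H_0: rank C_0 − rank ∂_1 = 7 − 6 = 1, and the invariant factors of ∂_1 are all 1, so H_0 = Z.
  H_1: rank ker ∂_1 − rank ∂_2 = (18 − 6) − 12 = 0, and ∂_2 has invariant factor 2 > 1, so H_1 = Z/2.
  H_2: rank ker ∂_2 − rank ∂_3 = (12 − 12) − 0 = 0, and there is no ∂_3, so H_2 = 0.

As a check, the Euler characteristic is 7 − 18 + 12 = 1, which agrees with 1 − 0 + 0 = 1.
(K is a triangulation of the real projective plane RP^2.)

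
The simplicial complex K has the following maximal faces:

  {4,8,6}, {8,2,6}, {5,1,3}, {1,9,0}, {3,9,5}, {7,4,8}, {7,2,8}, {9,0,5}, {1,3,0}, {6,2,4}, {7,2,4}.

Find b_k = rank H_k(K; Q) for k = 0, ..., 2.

b_0 = 2, b_1 = 1, b_2 = 1.

Fix the vertex order 0 < 1 < 2 < 3 < 4 < 5 < 6 < 7 < 8 < 9 and write every simplex with vertices in increasing order. Then dim K = 2 and the simplices of K are:

  0-simplices (10): [0], [1], [2], [3], [4], [5], [6], [7], [8], [9]
  1-simplices (19): [0,1], [0,3], [0,5], [0,9], [1,3], [1,5], [1,9], [2,4], [2,6], [2,7], [2,8], [3,5], [3,9], [4,6], [4,7], [4,8], [5,9], [6,8], [7,8]
  2-simplices (11): [0,1,3], [0,1,9], [0,5,9], [1,3,5], [2,4,6], [2,4,7], [2,6,8], [2,7,8], [3,5,9], [4,6,8], [4,7,8]

Hence C_0 ≅ Z^10, C_1 ≅ Z^19, C_2 ≅ Z^11.

∂_1: C_1 → C_0 sends each edge [p,q] (with p < q) to q − p.
The 10×19 boundary matrix has rank 8 and Smith normal form diag(1,1,1,1,1,1,1,1).

Boundary ∂_2: C_2 → C_1 maps a triangle to the signed sum of its edges. For instance
  ∂[1,3,5] = [3,5] − [1,5] + [1,3],
  ∂[2,4,7] = [4,7] − [2,7] + [2,4].
This gives a 19×11 integer matrix of rank 10; reducing to Smith normal form yields diagonal entries (1,1,1,1,1,1,1,1,1,1).

Computing H_k = (kernel of ∂_k) / (image of ∂_{k+1}):

  H_0: rank C_0 − rank ∂_1 = 10 − 8 = 2, and the invariant factors of ∂_1 are all 1, so H_0 = Z^2.
  H_1: rank ker ∂_1 − rank ∂_2 = (19 − 8) − 10 = 1, and the invariant factors of ∂_2 are all 1, so H_1 = Z.
  H_2: rank ker ∂_2 − rank ∂_3 = (11 − 10) − 0 = 1, and there is no ∂_3, so H_2 = Z.

(K is a triangulation of the disjoint union of the 2-sphere S^2 and the Möbius band.)

Hence the Betti numbers are b_0 = 2, b_1 = 1, b_2 = 1.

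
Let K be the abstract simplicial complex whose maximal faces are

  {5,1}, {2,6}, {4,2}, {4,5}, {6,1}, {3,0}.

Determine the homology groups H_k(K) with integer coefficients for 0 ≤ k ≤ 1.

H_0 ≅ Z^2,  H_1 ≅ Z.

We work with the vertex ordering 0 < 1 < 2 < 3 < 4 < 5 < 6. The simplices of K, each written with vertices in increasing order, are:

  0-simplices (7): [0], [1], [2], [3], [4], [5], [6]
  1-simplices (6): [0,3], [1,5], [1,6], [2,4], [2,6], [4,5]

so the chain groups are C_0 ≅ Z^7, C_1 ≅ Z^6.

∂_1: C_1 → C_0 is given by ∂[p,q] = [q] − [p]. For instance
  ∂[2,4] = [4] − [2].
This gives a 7×6 integer matrix of rank 5; reducing to Smith normal form yields diagonal entries (1,1,1,1,1).

Now H_k = ker ∂_k / im ∂_{k+1}, so:

  H_0: rank C_0 − rank ∂_1 = 7 − 5 = 2, and the invariant factors of ∂_1 are all 1, so H_0 ≅ Z^2.
  H_1: rank ker ∂_1 − rank ∂_2 = (6 − 5) − 0 = 1, and there is no ∂_2, so H_1 ≅ Z.

As a check, the Euler characteristic is 7 − 6 = 1, which agrees with 2 − 1 = 1.
(K is a triangulation of the disjoint union of the circle S^1 and the 1-simplex.)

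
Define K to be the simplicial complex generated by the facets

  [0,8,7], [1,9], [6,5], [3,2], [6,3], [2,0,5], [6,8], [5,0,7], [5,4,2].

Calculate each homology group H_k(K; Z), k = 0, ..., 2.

We work with the vertex ordering 0 < 1 < 2 < 3 < 4 < 5 < 6 < 7 < 8 < 9. The simplices of K, each written with vertices in increasing order, are:

  0-simplices (10): [0], [1], [2], [3], [4], [5], [6], [7], [8], [9]
  1-simplices (14): [0,2], [0,5], [0,7], [0,8], [1,9], [2,3], [2,4], [2,5], [3,6], [4,5], [5,6], [5,7], [6,8], [7,8]
  2-simplices (4): [0,2,5], [0,5,7], [0,7,8], [2,4,5]

Hence C_0 ≅ Z^10, C_1 ≅ Z^14, C_2 ≅ Z^4.

Boundary ∂_1: C_1 → C_0 sends each edge [p,q] (with p < q) to q − p. For instance
  ∂[0,8] = [8] − [0].
As a 10×14 matrix over Z this has rank 8, with invariant factors (1,1,1,1,1,1,1,1).

Boundary ∂_2: C_2 → C_1 sends each 2-simplex [p,q,r] to [q,r] − [p,r] + [p,q]. For instance
  ∂[0,5,7] = [5,7] − [0,7] + [0,5],
  ∂[0,7,8] = [7,8] − [0,8] + [0,7].
The 14×4 boundary matrix has rank 4 and Smith normal form diag(1,1,1,1).

Computing H_k = (kernel of ∂_k) / (image of ∂_{k+1}):

  H_0: rank C_0 − rank ∂_1 = 10 − 8 = 2, and the invariant factors of ∂_1 are all 1, so H_0 = Z^2.
  H_1: rank ker ∂_1 − rank ∂_2 = (14 − 8) − 4 = 2, and the invariant factors of ∂_2 are all 1, so H_1 = Z^2.
  H_2: rank ker ∂_2 − rank ∂_3 = (4 − 4) − 0 = 0, and there is no ∂_3, so H_2 = 0.

As a check, the Euler characteristic is 10 − 14 + 4 = 0, which agrees with 2 − 2 + 0 = 0.

H_0 = Z^2,  H_1 = Z^2,  H_2 = 0.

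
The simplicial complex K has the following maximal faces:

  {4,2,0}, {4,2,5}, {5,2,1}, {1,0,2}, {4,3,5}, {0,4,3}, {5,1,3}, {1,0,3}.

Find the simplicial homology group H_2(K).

H_2 ≅ Z.

Fix the vertex order 0 < 1 < 2 < 3 < 4 < 5 and write every simplex with vertices in increasing order. Then dim K = 2 and the simplices of K are:

  0-simplices (6): [0], [1], [2], [3], [4], [5]
  1-simplices (12): [0,1], [0,2], [0,3], [0,4], [1,2], [1,3], [1,5], [2,4], [2,5], [3,4], [3,5], [4,5]
  2-simplices (8): [0,1,2], [0,1,3], [0,2,4], [0,3,4], [1,2,5], [1,3,5], [2,4,5], [3,4,5]

so the chain groups are C_0 ≅ Z^6, C_1 ≅ Z^12, C_2 ≅ Z^8.

∂_1: C_1 → C_0 maps an edge to its endpoints' difference, ∂[p,q] = q − p.
As a 6×12 matrix over Z this has rank 5, with invariant factors (1,1,1,1,1).

∂_2: C_2 → C_1 maps a triangle to the signed sum of its edges. For instance
  ∂[0,3,4] = [3,4] − [0,4] + [0,3],
  ∂[0,1,2] = [1,2] − [0,2] + [0,1].
The resulting 12×8 matrix has rank 7, and its Smith normal form has invariant factors (1,1,1,1,1,1,1).

From H_k ≅ ker(∂_k) / im(∂_{k+1}) we obtain:

  H_2: rank ker ∂_2 − rank ∂_3 = (8 − 7) − 0 = 1, and there is no ∂_3, so H_2 ≅ Z.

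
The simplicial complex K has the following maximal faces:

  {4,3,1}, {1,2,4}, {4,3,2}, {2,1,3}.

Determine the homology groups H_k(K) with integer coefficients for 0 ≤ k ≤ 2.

H_0 = Z,  H_1 = 0,  H_2 = Z.

We work with the vertex ordering 1 < 2 < 3 < 4. The simplices of K, each written with vertices in increasing order, are:

  0-simplices (4): [1], [2], [3], [4]
  1-simplices (6): [1,2], [1,3], [1,4], [2,3], [2,4], [3,4]
  2-simplices (4): [1,2,3], [1,2,4], [1,3,4], [2,3,4]

so the chain groups are C_0 ≅ Z^4, C_1 ≅ Z^6, C_2 ≅ Z^4.

Boundary ∂_1: C_1 → C_0 maps an edge to its endpoints' difference, ∂[p,q] = q − p.
This gives a 4×6 integer matrix of rank 3; reducing to Smith normal form yields diagonal entries (1,1,1).

The boundary map ∂_2: C_2 → C_1 acts by ∂[p,q,r] = [q,r] − [p,r] + [p,q]. For instance
  ∂[2,3,4] = [3,4] − [2,4] + [2,3],
  ∂[1,2,4] = [2,4] − [1,4] + [1,2].
As a 6×4 matrix over Z this has rank 3, with invariant factors (1,1,1).

Now H_k = ker ∂_k / im ∂_{k+1}, so:

  H_0: rank C_0 − rank ∂_1 = 4 − 3 = 1, and the invariant factors of ∂_1 are all 1, so H_0 ≅ Z.
  H_1: rank ker ∂_1 − rank ∂_2 = (6 − 3) − 3 = 0, and the invariant factors of ∂_2 are all 1, so H_1 ≅ 0.
  H_2: rank ker ∂_2 − rank ∂_3 = (4 − 3) − 0 = 1, and there is no ∂_3, so H_2 ≅ Z.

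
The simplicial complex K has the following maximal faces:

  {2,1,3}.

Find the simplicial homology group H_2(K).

H_2 = 0.

Order the vertices as 1 < 2 < 3. Listing each simplex with vertices in this order, K has dimension 2 with simplices:

  0-simplices (3): [1], [2], [3]
  1-simplices (3): [1,2], [1,3], [2,3]
  2-simplices (1): [1,2,3]

so the chain groups are C_0 ≅ Z^3, C_1 ≅ Z^3, C_2 ≅ Z^1.

∂_1: C_1 → C_0 sends each edge [p,q] (with p < q) to q − p.
The resulting 3×3 matrix has rank 2, and its Smith normal form has invariant factors (1,1).

Boundary ∂_2: C_2 → C_1 sends each 2-simplex [p,q,r] to [q,r] − [p,r] + [p,q]. For instance
  ∂[1,2,3] = [2,3] − [1,3] + [1,2].
This gives a 3×1 integer matrix of rank 1; reducing to Smith normal form yields diagonal entries (1).

Reading off H_k = ker ∂_k / im ∂_{k+1}:

  H_2: rank ker ∂_2 − rank ∂_3 = (1 − 1) − 0 = 0, and there is no ∂_3, so H_2 = 0.

(K is a triangulation of the 2-simplex.)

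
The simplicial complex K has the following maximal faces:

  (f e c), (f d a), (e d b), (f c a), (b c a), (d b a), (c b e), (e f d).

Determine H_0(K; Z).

We work with the vertex ordering a < b < c < d < e < f. The simplices of K, each written with vertices in increasing order, are:

  0-simplices (6): a, b, c, d, e, f
  1-simplices (12): ab, ac, ad, af, bc, bd, be, ce, cf, de, df, ef
  2-simplices (8): abc, abd, acf, adf, bce, bde, cef, def

so the chain groups are C_0 ≅ Z^6, C_1 ≅ Z^12, C_2 ≅ Z^8.

The boundary map ∂_1: C_1 → C_0 sends each edge [p,q] (with p < q) to q − p. For instance
  ∂ac = c − a.
As a 6×12 matrix over Z this has rank 5, with invariant factors (1,1,1,1,1).

Boundary ∂_2: C_2 → C_1 sends each 2-simplex [p,q,r] to [q,r] − [p,r] + [p,q]. For instance
  ∂bce = ce − be + bc,
  ∂bde = de − be + bd.
This gives a 12×8 integer matrix of rank 7; reducing to Smith normal form yields diagonal entries (1,1,1,1,1,1,1).

Now H_k = ker ∂_k / im ∂_{k+1}, so:

  H_0: rank C_0 − rank ∂_1 = 6 − 5 = 1, and the invariant factors of ∂_1 are all 1, so H_0 = Z.

H_0 ≅ Z.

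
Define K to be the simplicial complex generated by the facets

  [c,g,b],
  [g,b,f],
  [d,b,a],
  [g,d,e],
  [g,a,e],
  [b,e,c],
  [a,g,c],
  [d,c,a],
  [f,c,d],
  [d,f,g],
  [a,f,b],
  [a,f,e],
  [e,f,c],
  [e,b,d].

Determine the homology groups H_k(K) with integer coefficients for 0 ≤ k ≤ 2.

We work with the vertex ordering a < b < c < d < e < f < g. The simplices of K, each written with vertices in increasing order, are:

  0-simplices (7): a, b, c, d, e, f, g
  1-simplices (21): ab, ac, ad, ae, af, ag, bc, bd, be, bf, bg, cd, ce, cf, cg, de, df, dg, ef, eg, fg
  2-simplices (14): abd, abf, acd, acg, aef, aeg, bce, bcg, bde, bfg, cdf, cef, deg, dfg

giving chain groups C_0 ≅ Z^7, C_1 ≅ Z^21, C_2 ≅ Z^14.

∂_1: C_1 → C_0 sends each edge [p,q] (with p < q) to q − p. For instance
  ∂eg = g − e.
As a 7×21 matrix over Z this has rank 6, with invariant factors (1,1,1,1,1,1).

The boundary map ∂_2: C_2 → C_1 maps a triangle to the signed sum of its edges. For instance
  ∂dfg = fg − dg + df,
  ∂abd = bd − ad + ab.
As a 21×14 matrix over Z this has rank 13, with invariant factors (1,1,1,1,1,1,1,1,1,1,1,1,1).

From H_k ≅ ker(∂_k) / im(∂_{k+1}) we obtain:

  H_0: rank C_0 − rank ∂_1 = 7 − 6 = 1, and the invariant factors of ∂_1 are all 1, so H_0 = Z.
  H_1: rank ker ∂_1 − rank ∂_2 = (21 − 6) − 13 = 2, and the invariant factors of ∂_2 are all 1, so H_1 = Z^2.
  H_2: rank ker ∂_2 − rank ∂_3 = (14 − 13) − 0 = 1, and there is no ∂_3, so H_2 = Z.

(K is a triangulation of the torus T^2.)

H_0 = Z,  H_1 = Z^2,  H_2 = Z.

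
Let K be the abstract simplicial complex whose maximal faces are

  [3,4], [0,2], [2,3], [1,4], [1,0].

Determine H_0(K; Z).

H_0 ≅ Z.

K has 5 vertices, 5 edges.
rank ∂_0 = 0, rank ∂_1 = 4 ⇒ b_0 = 5 − 0 − 4 = 1; all invariant factors of ∂_1 are 1 so no torsion. So H_0 = Z.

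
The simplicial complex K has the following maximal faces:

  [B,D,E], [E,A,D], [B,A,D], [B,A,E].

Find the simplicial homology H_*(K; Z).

Fix the vertex order A < B < D < E and write every simplex with vertices in increasing order. Then dim K = 2 and the simplices of K are:

  0-simplices (4): A, B, D, E
  1-simplices (6): AB, AD, AE, BD, BE, DE
  2-simplices (4): ABD, ABE, ADE, BDE

Hence C_0 ≅ Z^4, C_1 ≅ Z^6, C_2 ≅ Z^4.

∂_1: C_1 → C_0 maps an edge to its endpoints' difference, ∂[p,q] = q − p. For instance
  ∂BD = D − B.
This gives a 4×6 integer matrix of rank 3; reducing to Smith normal form yields diagonal entries (1,1,1).

∂_2: C_2 → C_1 maps a triangle to the signed sum of its edges. For instance
  ∂ADE = DE − AE + AD,
  ∂ABD = BD − AD + AB.
As a 6×4 matrix over Z this has rank 3, with invariant factors (1,1,1).

From H_k ≅ ker(∂_k) / im(∂_{k+1}) we obtain:

  H_0: rank C_0 − rank ∂_1 = 4 − 3 = 1, and the invariant factors of ∂_1 are all 1, so H_0 = Z.
  H_1: rank ker ∂_1 − rank ∂_2 = (6 − 3) − 3 = 0, and the invariant factors of ∂_2 are all 1, so H_1 = 0.
  H_2: rank ker ∂_2 − rank ∂_3 = (4 − 3) − 0 = 1, and there is no ∂_3, so H_2 = Z.

(K is a triangulation of the 2-sphere S^2.)

H_0 = Z,  H_1 = 0,  H_2 = Z.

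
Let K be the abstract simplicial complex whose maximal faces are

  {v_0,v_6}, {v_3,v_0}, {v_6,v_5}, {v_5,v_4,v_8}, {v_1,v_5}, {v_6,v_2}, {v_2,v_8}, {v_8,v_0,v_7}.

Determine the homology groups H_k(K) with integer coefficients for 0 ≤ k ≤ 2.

Fix the vertex order v_0 < v_1 < v_2 < v_3 < v_4 < v_5 < v_6 < v_7 < v_8 and write every simplex with vertices in increasing order. Then dim K = 2 and the simplices of K are:

  0-simplices (9): [v_0], [v_1], [v_2], [v_3], [v_4], [v_5], [v_6], [v_7], [v_8]
  1-simplices (12): [v_0,v_3], [v_0,v_6], [v_0,v_7], [v_0,v_8], [v_1,v_5], [v_2,v_6], [v_2,v_8], [v_4,v_5], [v_4,v_8], [v_5,v_6], [v_5,v_8], [v_7,v_8]
  2-simplices (2): [v_0,v_7,v_8], [v_4,v_5,v_8]

Hence C_0 ≅ Z^9, C_1 ≅ Z^12, C_2 ≅ Z^2.

∂_1: C_1 → C_0 sends each edge [p,q] (with p < q) to q − p.
This gives a 9×12 integer matrix of rank 8; reducing to Smith normal form yields diagonal entries (1,1,1,1,1,1,1,1).

∂_2: C_2 → C_1 sends each 2-simplex [p,q,r] to [q,r] − [p,r] + [p,q]. For instance
  ∂[v_0,v_7,v_8] = [v_7,v_8] − [v_0,v_8] + [v_0,v_7],
  ∂[v_4,v_5,v_8] = [v_5,v_8] − [v_4,v_8] + [v_4,v_5].
The 12×2 boundary matrix has rank 2 and Smith normal form diag(1,1).

Reading off H_k = ker ∂_k / im ∂_{k+1}:

  H_0: rank C_0 − rank ∂_1 = 9 − 8 = 1, and the invariant factors of ∂_1 are all 1, so H_0 = Z.
  H_1: rank ker ∂_1 − rank ∂_2 = (12 − 8) − 2 = 2, and the invariant factors of ∂_2 are all 1, so H_1 = Z^2.
  H_2: rank ker ∂_2 − rank ∂_3 = (2 − 2) − 0 = 0, and there is no ∂_3, so H_2 = 0.

H_0 = Z,  H_1 = Z^2,  H_2 = 0.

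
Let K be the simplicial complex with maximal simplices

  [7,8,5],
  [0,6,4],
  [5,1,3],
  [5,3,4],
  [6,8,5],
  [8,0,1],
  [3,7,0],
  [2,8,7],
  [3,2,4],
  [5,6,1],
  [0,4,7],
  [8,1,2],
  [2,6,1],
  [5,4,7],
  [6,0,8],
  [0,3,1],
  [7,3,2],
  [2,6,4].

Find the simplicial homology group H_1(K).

Order the vertices as 0 < 1 < 2 < 3 < 4 < 5 < 6 < 7 < 8. Listing each simplex with vertices in this order, K has dimension 2 with simplices:

  0-simplices (9): [0], [1], [2], [3], [4], [5], [6], [7], [8]
  1-simplices (27): (27 of them)
  2-simplices (18): [0,1,3], [0,1,8], [0,3,7], [0,4,6], [0,4,7], [0,6,8], [1,2,6], [1,2,8], [1,3,5], [1,5,6], [2,3,4], [2,3,7], [2,4,6], [2,7,8], [3,4,5], [4,5,7], [5,6,8], [5,7,8]

Hence C_0 ≅ Z^9, C_1 ≅ Z^27, C_2 ≅ Z^18.

∂_1: C_1 → C_0 is given by ∂[p,q] = [q] − [p]. For instance
  ∂[5,6] = [6] − [5].
The resulting 9×27 matrix has rank 8, and its Smith normal form has invariant factors (1,1,1,1,1,1,1,1).

∂_2: C_2 → C_1 acts by ∂[p,q,r] = [q,r] − [p,r] + [p,q]. For instance
  ∂[2,4,6] = [4,6] − [2,6] + [2,4],
  ∂[2,3,4] = [3,4] − [2,4] + [2,3].
This gives a 27×18 integer matrix of rank 18; reducing to Smith normal form yields diagonal entries (1,1,1,1,1,1,1,1,1,1,1,1,1,1,1,1,1,2).

Now H_k = ker ∂_k / im ∂_{k+1}, so:

  H_1: rank ker ∂_1 − rank ∂_2 = (27 − 8) − 18 = 1, and ∂_2 has invariant factor 2 > 1, so H_1 ≅ Z ⊕ Z/2.

H_1 = Z ⊕ Z/2.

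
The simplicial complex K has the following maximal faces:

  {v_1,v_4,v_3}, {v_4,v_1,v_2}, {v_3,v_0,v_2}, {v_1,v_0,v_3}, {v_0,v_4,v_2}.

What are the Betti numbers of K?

Fix the vertex order v_0 < v_1 < v_2 < v_3 < v_4 and write every simplex with vertices in increasing order. Then dim K = 2 and the simplices of K are:

  0-simplices (5): [v_0], [v_1], [v_2], [v_3], [v_4]
  1-simplices (10): [v_0,v_1], [v_0,v_2], [v_0,v_3], [v_0,v_4], [v_1,v_2], [v_1,v_3], [v_1,v_4], [v_2,v_3], [v_2,v_4], [v_3,v_4]
  2-simplices (5): [v_0,v_1,v_3], [v_0,v_2,v_3], [v_0,v_2,v_4], [v_1,v_2,v_4], [v_1,v_3,v_4]

giving chain groups C_0 ≅ Z^5, C_1 ≅ Z^10, C_2 ≅ Z^5.

Boundary ∂_1: C_1 → C_0 maps an edge to its endpoints' difference, ∂[p,q] = q − p. For instance
  ∂[v_2,v_3] = [v_3] − [v_2].
The resulting 5×10 matrix has rank 4, and its Smith normal form has invariant factors (1,1,1,1).

∂_2: C_2 → C_1 maps a triangle to the signed sum of its edges. For instance
  ∂[v_0,v_1,v_3] = [v_1,v_3] − [v_0,v_3] + [v_0,v_1],
  ∂[v_1,v_2,v_4] = [v_2,v_4] − [v_1,v_4] + [v_1,v_2].
This gives a 10×5 integer matrix of rank 5; reducing to Smith normal form yields diagonal entries (1,1,1,1,1).

Now H_k = ker ∂_k / im ∂_{k+1}, so:

  H_0: rank C_0 − rank ∂_1 = 5 − 4 = 1, and the invariant factors of ∂_1 are all 1, so H_0 ≅ Z.
  H_1: rank ker ∂_1 − rank ∂_2 = (10 − 4) − 5 = 1, and the invariant factors of ∂_2 are all 1, so H_1 ≅ Z.
  H_2: rank ker ∂_2 − rank ∂_3 = (5 − 5) − 0 = 0, and there is no ∂_3, so H_2 ≅ 0.

As a check, the Euler characteristic is 5 − 10 + 5 = 0, which agrees with 1 − 1 + 0 = 0.

Hence the Betti numbers are b_0 = 1, b_1 = 1, b_2 = 0.

b_0 = 1, b_1 = 1, b_2 = 0.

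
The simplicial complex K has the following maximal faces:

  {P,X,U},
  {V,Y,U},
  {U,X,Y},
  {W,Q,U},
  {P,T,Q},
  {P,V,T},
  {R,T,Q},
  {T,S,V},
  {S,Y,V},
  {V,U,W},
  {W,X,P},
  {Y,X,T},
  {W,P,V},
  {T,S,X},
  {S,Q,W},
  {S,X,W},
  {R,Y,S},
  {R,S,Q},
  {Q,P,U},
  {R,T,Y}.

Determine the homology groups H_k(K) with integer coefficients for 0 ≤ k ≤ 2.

Fix the vertex order P < Q < R < S < T < U < V < W < X < Y and write every simplex with vertices in increasing order. Then dim K = 2 and the simplices of K are:

  0-simplices (10): P, Q, R, S, T, U, V, W, X, Y
  1-simplices (30): PQ, PT, PU, PV, PW, PX, QR, QS, QT, QU, QW, RS, RT, RY, ST, SV, SW, SX, SY, TV, TX, TY, UV, UW, UX, UY, VW, VY, WX, XY
  2-simplices (20): PQT, PQU, PTV, PUX, PVW, PWX, QRS, QRT, QSW, QUW, RSY, RTY, STV, STX, SVY, SWX, TXY, UVW, UVY, UXY

Hence C_0 ≅ Z^10, C_1 ≅ Z^30, C_2 ≅ Z^20.

Boundary ∂_1: C_1 → C_0 is given by ∂[p,q] = [q] − [p]. For instance
  ∂PT = T − P.
The resulting 10×30 matrix has rank 9, and its Smith normal form has invariant factors (1,1,1,1,1,1,1,1,1).

The boundary map ∂_2: C_2 → C_1 acts by ∂[p,q,r] = [q,r] − [p,r] + [p,q]. For instance
  ∂UXY = XY − UY + UX,
  ∂TXY = XY − TY + TX.
The resulting 30×20 matrix has rank 20, and its Smith normal form has invariant factors (1,1,1,1,1,1,1,1,1,1,1,1,1,1,1,1,1,1,1,2).

Now H_k = ker ∂_k / im ∂_{k+1}, so:

  H_0: rank C_0 − rank ∂_1 = 10 − 9 = 1, and the invariant factors of ∂_1 are all 1, so H_0 = Z.
  H_1: rank ker ∂_1 − rank ∂_2 = (30 − 9) − 20 = 1, and ∂_2 has invariant factor 2 > 1, so H_1 = Z ⊕ Z/2.
  H_2: rank ker ∂_2 − rank ∂_3 = (20 − 20) − 0 = 0, and there is no ∂_3, so H_2 = 0.

H_0 ≅ Z,  H_1 ≅ Z ⊕ Z/2,  H_2 = 0.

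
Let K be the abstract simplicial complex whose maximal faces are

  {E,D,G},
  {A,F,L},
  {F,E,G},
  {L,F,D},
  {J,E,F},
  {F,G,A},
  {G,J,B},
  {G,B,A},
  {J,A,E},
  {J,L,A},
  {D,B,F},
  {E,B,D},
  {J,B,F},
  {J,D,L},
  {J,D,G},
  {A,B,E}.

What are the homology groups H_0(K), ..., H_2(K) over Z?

H_0 = Z,  H_1 = Z^2,  H_2 = Z.

Order the vertices as A < B < D < E < F < G < J < L. Listing each simplex with vertices in this order, K has dimension 2 with simplices:

  0-simplices (8): A, B, D, E, F, G, J, L
  1-simplices (24): AB, AE, AF, AG, AJ, AL, BD, BE, BF, BG, BJ, DE, DF, DG, DJ, DL, EF, EG, EJ, FG, FJ, FL, GJ, JL
  2-simplices (16): ABE, ABG, AEJ, AFG, AFL, AJL, BDE, BDF, BFJ, BGJ, DEG, DFL, DGJ, DJL, EFG, EFJ

giving chain groups C_0 ≅ Z^8, C_1 ≅ Z^24, C_2 ≅ Z^16.

∂_1: C_1 → C_0 maps an edge to its endpoints' difference, ∂[p,q] = q − p. For instance
  ∂AL = L − A.
As a 8×24 matrix over Z this has rank 7, with invariant factors (1,1,1,1,1,1,1).

∂_2: C_2 → C_1 sends each 2-simplex [p,q,r] to [q,r] − [p,r] + [p,q]. For instance
  ∂DJL = JL − DL + DJ,
  ∂BFJ = FJ − BJ + BF.
As a 24×16 matrix over Z this has rank 15, with invariant factors (1,1,1,1,1,1,1,1,1,1,1,1,1,1,1).

Reading off H_k = ker ∂_k / im ∂_{k+1}:

  H_0: rank C_0 − rank ∂_1 = 8 − 7 = 1, and the invariant factors of ∂_1 are all 1, so H_0 ≅ Z.
  H_1: rank ker ∂_1 − rank ∂_2 = (24 − 7) − 15 = 2, and the invariant factors of ∂_2 are all 1, so H_1 ≅ Z^2.
  H_2: rank ker ∂_2 − rank ∂_3 = (16 − 15) − 0 = 1, and there is no ∂_3, so H_2 ≅ Z.

As a check, the Euler characteristic is 8 − 24 + 16 = 0, which agrees with 1 − 2 + 1 = 0.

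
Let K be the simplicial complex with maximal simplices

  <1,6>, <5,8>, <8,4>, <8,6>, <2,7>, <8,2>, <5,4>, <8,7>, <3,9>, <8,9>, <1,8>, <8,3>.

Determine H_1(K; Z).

We work with the vertex ordering 1 < 2 < 3 < 4 < 5 < 6 < 7 < 8 < 9. The simplices of K, each written with vertices in increasing order, are:

  0-simplices (9): [1], [2], [3], [4], [5], [6], [7], [8], [9]
  1-simplices (12): [1,6], [1,8], [2,7], [2,8], [3,8], [3,9], [4,5], [4,8], [5,8], [6,8], [7,8], [8,9]

so the chain groups are C_0 ≅ Z^9, C_1 ≅ Z^12.

The boundary map ∂_1: C_1 → C_0 maps an edge to its endpoints' difference, ∂[p,q] = q − p.
This gives a 9×12 integer matrix of rank 8; reducing to Smith normal form yields diagonal entries (1,1,1,1,1,1,1,1).

Computing H_k = (kernel of ∂_k) / (image of ∂_{k+1}):

  H_1: rank ker ∂_1 − rank ∂_2 = (12 − 8) − 0 = 4, and there is no ∂_2, so H_1 ≅ Z^4.

H_1 = Z^4.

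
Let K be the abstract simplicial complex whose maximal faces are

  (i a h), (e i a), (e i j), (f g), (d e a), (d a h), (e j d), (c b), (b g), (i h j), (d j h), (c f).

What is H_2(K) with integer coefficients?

H_2 ≅ Z.

We work with the vertex ordering a < b < c < d < e < f < g < h < i < j. The simplices of K, each written with vertices in increasing order, are:

  0-simplices (10): a, b, c, d, e, f, g, h, i, j
  1-simplices (16): ad, ae, ah, ai, bc, bg, cf, de, dh, dj, ei, ej, fg, hi, hj, ij
  2-simplices (8): ade, adh, aei, ahi, dej, dhj, eij, hij

Hence C_0 ≅ Z^10, C_1 ≅ Z^16, C_2 ≅ Z^8.

Boundary ∂_1: C_1 → C_0 maps an edge to its endpoints' difference, ∂[p,q] = q − p. For instance
  ∂fg = g − f.
The resulting 10×16 matrix has rank 8, and its Smith normal form has invariant factors (1,1,1,1,1,1,1,1).

Boundary ∂_2: C_2 → C_1 maps a triangle to the signed sum of its edges. For instance
  ∂hij = ij − hj + hi,
  ∂dhj = hj − dj + dh.
This gives a 16×8 integer matrix of rank 7; reducing to Smith normal form yields diagonal entries (1,1,1,1,1,1,1).

Now H_k = ker ∂_k / im ∂_{k+1}, so:

  H_2: rank ker ∂_2 − rank ∂_3 = (8 − 7) − 0 = 1, and there is no ∂_3, so H_2 ≅ Z.

(K is a triangulation of the disjoint union of the 2-sphere S^2 and the circle S^1.)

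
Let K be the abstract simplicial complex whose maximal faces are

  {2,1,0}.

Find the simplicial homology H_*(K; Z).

H_0 = Z,  H_1 = 0,  H_2 = 0.

Order the vertices as 0 < 1 < 2. Listing each simplex with vertices in this order, K has dimension 2 with simplices:

  0-simplices (3): [0], [1], [2]
  1-simplices (3): [0,1], [0,2], [1,2]
  2-simplices (1): [0,1,2]

so the chain groups are C_0 ≅ Z^3, C_1 ≅ Z^3, C_2 ≅ Z^1.

Boundary ∂_1: C_1 → C_0 maps an edge to its endpoints' difference, ∂[p,q] = q − p.
This gives a 3×3 integer matrix of rank 2; reducing to Smith normal form yields diagonal entries (1,1).

∂_2: C_2 → C_1 maps a triangle to the signed sum of its edges. For instance
  ∂[0,1,2] = [1,2] − [0,2] + [0,1].
This gives a 3×1 integer matrix of rank 1; reducing to Smith normal form yields diagonal entries (1).

Now H_k = ker ∂_k / im ∂_{k+1}, so:

  H_0: rank C_0 − rank ∂_1 = 3 − 2 = 1, and the invariant factors of ∂_1 are all 1, so H_0 ≅ Z.
  H_1: rank ker ∂_1 − rank ∂_2 = (3 − 2) − 1 = 0, and the invariant factors of ∂_2 are all 1, so H_1 ≅ 0.
  H_2: rank ker ∂_2 − rank ∂_3 = (1 − 1) − 0 = 0, and there is no ∂_3, so H_2 ≅ 0.

(K is a triangulation of the 2-simplex.)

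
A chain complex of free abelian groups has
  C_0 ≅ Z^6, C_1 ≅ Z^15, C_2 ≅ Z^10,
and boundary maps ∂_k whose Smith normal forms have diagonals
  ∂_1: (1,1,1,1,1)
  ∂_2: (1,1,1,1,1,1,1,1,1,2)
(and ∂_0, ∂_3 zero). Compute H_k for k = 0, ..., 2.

H_0 = Z,  H_1 = Z/2,  H_2 = 0.

H_0: b_0 = 6 − 0 − 5 = 1; torsion from ∂_1 factors > 1: none. So H_0 = Z.
H_1: b_1 = 15 − 5 − 10 = 0; torsion from ∂_2 factors > 1: [2]. So H_1 = Z/2.
H_2: b_2 = 10 − 10 − 0 = 0; torsion from ∂_3 factors > 1: none. So H_2 = 0.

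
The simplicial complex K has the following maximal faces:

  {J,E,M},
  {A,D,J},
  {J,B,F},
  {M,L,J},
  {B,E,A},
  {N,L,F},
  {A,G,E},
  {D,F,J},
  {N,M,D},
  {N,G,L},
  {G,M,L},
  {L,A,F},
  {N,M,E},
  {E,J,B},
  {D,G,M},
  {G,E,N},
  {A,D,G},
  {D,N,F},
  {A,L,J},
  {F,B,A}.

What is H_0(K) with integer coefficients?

H_0 = Z.

K has 10 vertices, 30 edges, 20 triangles.
rank ∂_0 = 0, rank ∂_1 = 9 ⇒ b_0 = 10 − 0 − 9 = 1; all invariant factors of ∂_1 are 1 so no torsion. So H_0 ≅ Z.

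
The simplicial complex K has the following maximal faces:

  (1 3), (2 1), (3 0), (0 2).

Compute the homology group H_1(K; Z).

H_1 ≅ Z.

We work with the vertex ordering 0 < 1 < 2 < 3. The simplices of K, each written with vertices in increasing order, are:

  0-simplices (4): [0], [1], [2], [3]
  1-simplices (4): [0,2], [0,3], [1,2], [1,3]

Hence C_0 ≅ Z^4, C_1 ≅ Z^4.

∂_1: C_1 → C_0 sends each edge [p,q] (with p < q) to q − p. For instance
  ∂[0,2] = [2] − [0].
As a 4×4 matrix over Z this has rank 3, with invariant factors (1,1,1).

Reading off H_k = ker ∂_k / im ∂_{k+1}:

  H_1: rank ker ∂_1 − rank ∂_2 = (4 − 3) − 0 = 1, and there is no ∂_2, so H_1 ≅ Z.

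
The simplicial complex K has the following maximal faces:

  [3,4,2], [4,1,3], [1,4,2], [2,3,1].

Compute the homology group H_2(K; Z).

Fix the vertex order 1 < 2 < 3 < 4 and write every simplex with vertices in increasing order. Then dim K = 2 and the simplices of K are:

  0-simplices (4): [1], [2], [3], [4]
  1-simplices (6): [1,2], [1,3], [1,4], [2,3], [2,4], [3,4]
  2-simplices (4): [1,2,3], [1,2,4], [1,3,4], [2,3,4]

so the chain groups are C_0 ≅ Z^4, C_1 ≅ Z^6, C_2 ≅ Z^4.

The boundary map ∂_1: C_1 → C_0 sends each edge [p,q] (with p < q) to q − p. For instance
  ∂[3,4] = [4] − [3].
As a 4×6 matrix over Z this has rank 3, with invariant factors (1,1,1).

The boundary map ∂_2: C_2 → C_1 maps a triangle to the signed sum of its edges. For instance
  ∂[1,2,3] = [2,3] − [1,3] + [1,2],
  ∂[1,3,4] = [3,4] − [1,4] + [1,3].
This gives a 6×4 integer matrix of rank 3; reducing to Smith normal form yields diagonal entries (1,1,1).

Reading off H_k = ker ∂_k / im ∂_{k+1}:

  H_2: rank ker ∂_2 − rank ∂_3 = (4 − 3) − 0 = 1, and there is no ∂_3, so H_2 ≅ Z.

(K is a triangulation of the 2-sphere S^2.)

H_2 ≅ Z.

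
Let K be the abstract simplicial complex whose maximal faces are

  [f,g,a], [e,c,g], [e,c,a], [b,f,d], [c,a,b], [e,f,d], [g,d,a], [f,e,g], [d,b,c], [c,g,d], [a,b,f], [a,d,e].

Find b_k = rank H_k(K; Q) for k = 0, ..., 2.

Order the vertices as a < b < c < d < e < f < g. Listing each simplex with vertices in this order, K has dimension 2 with simplices:

  0-simplices (7): a, b, c, d, e, f, g
  1-simplices (18): ab, ac, ad, ae, af, ag, bc, bd, bf, cd, ce, cg, de, df, dg, ef, eg, fg
  2-simplices (12): abc, abf, ace, ade, adg, afg, bcd, bdf, cdg, ceg, def, efg

giving chain groups C_0 ≅ Z^7, C_1 ≅ Z^18, C_2 ≅ Z^12.

The boundary map ∂_1: C_1 → C_0 sends each edge [p,q] (with p < q) to q − p. For instance
  ∂de = e − d.
The resulting 7×18 matrix has rank 6, and its Smith normal form has invariant factors (1,1,1,1,1,1).

Boundary ∂_2: C_2 → C_1 sends each 2-simplex [p,q,r] to [q,r] − [p,r] + [p,q]. For instance
  ∂cdg = dg − cg + cd,
  ∂def = ef − df + de.
The resulting 18×12 matrix has rank 12, and its Smith normal form has invariant factors (1,1,1,1,1,1,1,1,1,1,1,2).

Computing H_k = (kernel of ∂_k) / (image of ∂_{k+1}):

  H_0: rank C_0 − rank ∂_1 = 7 − 6 = 1, and the invariant factors of ∂_1 are all 1, so H_0 ≅ Z.
  H_1: rank ker ∂_1 − rank ∂_2 = (18 − 6) − 12 = 0, and ∂_2 has invariant factor 2 > 1, so H_1 ≅ Z/2.
  H_2: rank ker ∂_2 − rank ∂_3 = (12 − 12) − 0 = 0, and there is no ∂_3, so H_2 ≅ 0.

As a check, the Euler characteristic is 7 − 18 + 12 = 1, which agrees with 1 − 0 + 0 = 1.

Hence the Betti numbers are b_0 = 1, b_1 = 0, b_2 = 0.

b_0 = 1, b_1 = 0, b_2 = 0.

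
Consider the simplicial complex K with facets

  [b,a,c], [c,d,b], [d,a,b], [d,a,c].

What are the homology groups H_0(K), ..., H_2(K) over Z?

H_0 = Z,  H_1 = 0,  H_2 = Z.

K has 4 vertices, 6 edges, 4 triangles.
rank ∂_0 = 0, rank ∂_1 = 3 ⇒ b_0 = 4 − 0 − 3 = 1; all invariant factors of ∂_1 are 1 so no torsion. So H_0 = Z.
rank ∂_1 = 3, rank ∂_2 = 3 ⇒ b_1 = 6 − 3 − 3 = 0; all invariant factors of ∂_2 are 1 so no torsion. So H_1 = 0.
rank ∂_2 = 3, rank ∂_3 = 0 ⇒ b_2 = 4 − 3 − 0 = 1. So H_2 = Z.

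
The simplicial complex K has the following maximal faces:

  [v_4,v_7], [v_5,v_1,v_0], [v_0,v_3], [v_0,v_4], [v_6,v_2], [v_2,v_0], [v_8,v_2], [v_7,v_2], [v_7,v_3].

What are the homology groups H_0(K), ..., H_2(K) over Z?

Fix the vertex order v_0 < v_1 < v_2 < v_3 < v_4 < v_5 < v_6 < v_7 < v_8 and write every simplex with vertices in increasing order. Then dim K = 2 and the simplices of K are:

  0-simplices (9): [v_0], [v_1], [v_2], [v_3], [v_4], [v_5], [v_6], [v_7], [v_8]
  1-simplices (11): [v_0,v_1], [v_0,v_2], [v_0,v_3], [v_0,v_4], [v_0,v_5], [v_1,v_5], [v_2,v_6], [v_2,v_7], [v_2,v_8], [v_3,v_7], [v_4,v_7]
  2-simplices (1): [v_0,v_1,v_5]

Hence C_0 ≅ Z^9, C_1 ≅ Z^11, C_2 ≅ Z^1.

Boundary ∂_1: C_1 → C_0 sends each edge [p,q] (with p < q) to q − p. For instance
  ∂[v_0,v_3] = [v_3] − [v_0].
The 9×11 boundary matrix has rank 8 and Smith normal form diag(1,1,1,1,1,1,1,1).

Boundary ∂_2: C_2 → C_1 acts by ∂[p,q,r] = [q,r] − [p,r] + [p,q]. For instance
  ∂[v_0,v_1,v_5] = [v_1,v_5] − [v_0,v_5] + [v_0,v_1].
The 11×1 boundary matrix has rank 1 and Smith normal form diag(1).

Reading off H_k = ker ∂_k / im ∂_{k+1}:

  H_0: rank C_0 − rank ∂_1 = 9 − 8 = 1, and the invariant factors of ∂_1 are all 1, so H_0 = Z.
  H_1: rank ker ∂_1 − rank ∂_2 = (11 − 8) − 1 = 2, and the invariant factors of ∂_2 are all 1, so H_1 = Z^2.
  H_2: rank ker ∂_2 − rank ∂_3 = (1 − 1) − 0 = 0, and there is no ∂_3, so H_2 = 0.

As a check, the Euler characteristic is 9 − 11 + 1 = -1, which agrees with 1 − 2 + 0 = -1.

H_0 = Z,  H_1 = Z^2,  H_2 = 0.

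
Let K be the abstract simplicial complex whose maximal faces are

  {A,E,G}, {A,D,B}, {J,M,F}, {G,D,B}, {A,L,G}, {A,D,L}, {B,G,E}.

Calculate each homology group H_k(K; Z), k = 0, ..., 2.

H_0 = Z^2,  H_1 = Z,  H_2 = 0.

Take the total order A < B < D < E < F < G < J < L < M on the vertex set. Then K (dimension 2) consists of the simplices:

  0-simplices (9): A, B, D, E, F, G, J, L, M
  1-simplices (15): AB, AD, AE, AG, AL, BD, BE, BG, DG, DL, EG, FJ, FM, GL, JM
  2-simplices (7): ABD, ADL, AEG, AGL, BDG, BEG, FJM

so the chain groups are C_0 ≅ Z^9, C_1 ≅ Z^15, C_2 ≅ Z^7.

∂_1: C_1 → C_0 is given by ∂[p,q] = [q] − [p]. For instance
  ∂AL = L − A.
The resulting 9×15 matrix has rank 7, and its Smith normal form has invariant factors (1,1,1,1,1,1,1).

The boundary map ∂_2: C_2 → C_1 maps a triangle to the signed sum of its edges. For instance
  ∂BDG = DG − BG + BD,
  ∂ABD = BD − AD + AB.
The 15×7 boundary matrix has rank 7 and Smith normal form diag(1,1,1,1,1,1,1).

Reading off H_k = ker ∂_k / im ∂_{k+1}:

  H_0: rank C_0 − rank ∂_1 = 9 − 7 = 2, and the invariant factors of ∂_1 are all 1, so H_0 ≅ Z^2.
  H_1: rank ker ∂_1 − rank ∂_2 = (15 − 7) − 7 = 1, and the invariant factors of ∂_2 are all 1, so H_1 ≅ Z.
  H_2: rank ker ∂_2 − rank ∂_3 = (7 − 7) − 0 = 0, and there is no ∂_3, so H_2 ≅ 0.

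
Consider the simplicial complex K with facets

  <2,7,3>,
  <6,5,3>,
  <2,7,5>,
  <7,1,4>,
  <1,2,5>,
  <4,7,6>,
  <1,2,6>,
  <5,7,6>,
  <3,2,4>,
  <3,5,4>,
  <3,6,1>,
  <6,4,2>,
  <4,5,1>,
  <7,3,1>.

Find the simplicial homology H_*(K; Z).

Order the vertices as 1 < 2 < 3 < 4 < 5 < 6 < 7. Listing each simplex with vertices in this order, K has dimension 2 with simplices:

  0-simplices (7): [1], [2], [3], [4], [5], [6], [7]
  1-simplices (21): [1,2], [1,3], [1,4], [1,5], [1,6], [1,7], [2,3], [2,4], [2,5], [2,6], [2,7], [3,4], [3,5], [3,6], [3,7], [4,5], [4,6], [4,7], [5,6], [5,7], [6,7]
  2-simplices (14): [1,2,5], [1,2,6], [1,3,6], [1,3,7], [1,4,5], [1,4,7], [2,3,4], [2,3,7], [2,4,6], [2,5,7], [3,4,5], [3,5,6], [4,6,7], [5,6,7]

so the chain groups are C_0 ≅ Z^7, C_1 ≅ Z^21, C_2 ≅ Z^14.

Boundary ∂_1: C_1 → C_0 sends each edge [p,q] (with p < q) to q − p.
The 7×21 boundary matrix has rank 6 and Smith normal form diag(1,1,1,1,1,1).

The boundary map ∂_2: C_2 → C_1 acts by ∂[p,q,r] = [q,r] − [p,r] + [p,q]. For instance
  ∂[3,5,6] = [5,6] − [3,6] + [3,5],
  ∂[1,3,6] = [3,6] − [1,6] + [1,3].
The resulting 21×14 matrix has rank 13, and its Smith normal form has invariant factors (1,1,1,1,1,1,1,1,1,1,1,1,1).

From H_k ≅ ker(∂_k) / im(∂_{k+1}) we obtain:

  H_0: rank C_0 − rank ∂_1 = 7 − 6 = 1, and the invariant factors of ∂_1 are all 1, so H_0 = Z.
  H_1: rank ker ∂_1 − rank ∂_2 = (21 − 6) − 13 = 2, and the invariant factors of ∂_2 are all 1, so H_1 = Z^2.
  H_2: rank ker ∂_2 − rank ∂_3 = (14 − 13) − 0 = 1, and there is no ∂_3, so H_2 = Z.

(K is a triangulation of the torus T^2.)

H_0 = Z,  H_1 = Z^2,  H_2 = Z.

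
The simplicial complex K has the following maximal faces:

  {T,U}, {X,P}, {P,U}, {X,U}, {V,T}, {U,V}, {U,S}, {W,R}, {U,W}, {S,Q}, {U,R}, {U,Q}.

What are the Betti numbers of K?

b_0 = 1, b_1 = 4.

K has 9 vertices, 12 edges.
rank ∂_0 = 0, rank ∂_1 = 8 ⇒ b_0 = 9 − 0 − 8 = 1; all invariant factors of ∂_1 are 1 so no torsion. So H_0 = Z.
rank ∂_1 = 8, rank ∂_2 = 0 ⇒ b_1 = 12 − 8 − 0 = 4. So H_1 = Z^4.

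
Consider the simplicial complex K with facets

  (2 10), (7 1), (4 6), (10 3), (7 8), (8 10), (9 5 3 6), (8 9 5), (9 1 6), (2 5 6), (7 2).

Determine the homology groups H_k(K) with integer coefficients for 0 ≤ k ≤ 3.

Take the total order 1 < 2 < 3 < 4 < 5 < 6 < 7 < 8 < 9 < 10 on the vertex set. Then K (dimension 3) consists of the simplices:

  0-simplices (10): [1], [2], [3], [4], [5], [6], [7], [8], [9], [10]
  1-simplices (19): [1,6], [1,7], [1,9], [2,5], [2,6], [2,7], [2,10], [3,5], [3,6], [3,9], [3,10], [4,6], [5,6], [5,8], [5,9], [6,9], [7,8], [8,9], [8,10]
  2-simplices (7): [1,6,9], [2,5,6], [3,5,6], [3,5,9], [3,6,9], [5,6,9], [5,8,9]
  3-simplices (1): [3,5,6,9]

giving chain groups C_0 ≅ Z^10, C_1 ≅ Z^19, C_2 ≅ Z^7, C_3 ≅ Z^1.

The boundary map ∂_1: C_1 → C_0 maps an edge to its endpoints' difference, ∂[p,q] = q − p. For instance
  ∂[2,10] = [10] − [2].
As a 10×19 matrix over Z this has rank 9, with invariant factors (1,1,1,1,1,1,1,1,1).

∂_2: C_2 → C_1 acts by ∂[p,q,r] = [q,r] − [p,r] + [p,q]. For instance
  ∂[5,8,9] = [8,9] − [5,9] + [5,8],
  ∂[5,6,9] = [6,9] − [5,9] + [5,6].
As a 19×7 matrix over Z this has rank 6, with invariant factors (1,1,1,1,1,1).

Boundary ∂_3: C_3 → C_2 sends each 3-simplex σ to the alternating sum Σ_i (−1)^i (σ with its i-th vertex removed). For instance
  ∂[3,5,6,9] = [5,6,9] − [3,6,9] + [3,5,9] − [3,5,6].
The 7×1 boundary matrix has rank 1 and Smith normal form diag(1).

Reading off H_k = ker ∂_k / im ∂_{k+1}:

  H_0: rank C_0 − rank ∂_1 = 10 − 9 = 1, and the invariant factors of ∂_1 are all 1, so H_0 ≅ Z.
  H_1: rank ker ∂_1 − rank ∂_2 = (19 − 9) − 6 = 4, and the invariant factors of ∂_2 are all 1, so H_1 ≅ Z^4.
  H_2: rank ker ∂_2 − rank ∂_3 = (7 − 6) − 1 = 0, and the invariant factors of ∂_3 are all 1, so H_2 ≅ 0.
  H_3: rank ker ∂_3 − rank ∂_4 = (1 − 1) − 0 = 0, and there is no ∂_4, so H_3 ≅ 0.

H_0 = Z,  H_1 = Z^4,  H_2 = 0,  H_3 = 0.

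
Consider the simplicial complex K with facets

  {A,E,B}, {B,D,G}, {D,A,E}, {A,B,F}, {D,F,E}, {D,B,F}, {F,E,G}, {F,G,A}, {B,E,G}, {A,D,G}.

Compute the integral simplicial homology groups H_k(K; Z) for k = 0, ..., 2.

K has 6 vertices, 15 edges, 10 triangles.
rank ∂_0 = 0, rank ∂_1 = 5 ⇒ b_0 = 6 − 0 − 5 = 1; all invariant factors of ∂_1 are 1 so no torsion. So H_0 ≅ Z.
rank ∂_1 = 5, rank ∂_2 = 10 ⇒ b_1 = 15 − 5 − 10 = 0; ∂_2 has invariant factor(s) [2] giving torsion. So H_1 ≅ Z/2.
rank ∂_2 = 10, rank ∂_3 = 0 ⇒ b_2 = 10 − 10 − 0 = 0. So H_2 ≅ 0.

H_0 = Z,  H_1 = Z/2,  H_2 = 0.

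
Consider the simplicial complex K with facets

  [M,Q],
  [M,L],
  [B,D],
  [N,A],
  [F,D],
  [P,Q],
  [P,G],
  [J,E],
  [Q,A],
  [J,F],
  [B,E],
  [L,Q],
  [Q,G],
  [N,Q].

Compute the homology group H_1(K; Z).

H_1 ≅ Z^4.

Fix the vertex order A < B < D < E < F < G < J < L < M < N < P < Q and write every simplex with vertices in increasing order. Then dim K = 1 and the simplices of K are:

  0-simplices (12): A, B, D, E, F, G, J, L, M, N, P, Q
  1-simplices (14): AN, AQ, BD, BE, DF, EJ, FJ, GP, GQ, LM, LQ, MQ, NQ, PQ

giving chain groups C_0 ≅ Z^12, C_1 ≅ Z^14.

Boundary ∂_1: C_1 → C_0 sends each edge [p,q] (with p < q) to q − p. For instance
  ∂AQ = Q − A.
This gives a 12×14 integer matrix of rank 10; reducing to Smith normal form yields diagonal entries (1,1,1,1,1,1,1,1,1,1).

From H_k ≅ ker(∂_k) / im(∂_{k+1}) we obtain:

  H_1: rank ker ∂_1 − rank ∂_2 = (14 − 10) − 0 = 4, and there is no ∂_2, so H_1 ≅ Z^4.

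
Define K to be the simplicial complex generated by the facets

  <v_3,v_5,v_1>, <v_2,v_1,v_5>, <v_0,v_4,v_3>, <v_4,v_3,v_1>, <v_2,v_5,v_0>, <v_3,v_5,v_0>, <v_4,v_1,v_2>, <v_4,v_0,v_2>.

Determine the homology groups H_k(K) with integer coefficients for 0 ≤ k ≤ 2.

H_0 ≅ Z,  H_1 = 0,  H_2 ≅ Z.

Take the total order v_0 < v_1 < v_2 < v_3 < v_4 < v_5 on the vertex set. Then K (dimension 2) consists of the simplices:

  0-simplices (6): [v_0], [v_1], [v_2], [v_3], [v_4], [v_5]
  1-simplices (12): [v_0,v_2], [v_0,v_3], [v_0,v_4], [v_0,v_5], [v_1,v_2], [v_1,v_3], [v_1,v_4], [v_1,v_5], [v_2,v_4], [v_2,v_5], [v_3,v_4], [v_3,v_5]
  2-simplices (8): [v_0,v_2,v_4], [v_0,v_2,v_5], [v_0,v_3,v_4], [v_0,v_3,v_5], [v_1,v_2,v_4], [v_1,v_2,v_5], [v_1,v_3,v_4], [v_1,v_3,v_5]

giving chain groups C_0 ≅ Z^6, C_1 ≅ Z^12, C_2 ≅ Z^8.

∂_1: C_1 → C_0 is given by ∂[p,q] = [q] − [p].
The 6×12 boundary matrix has rank 5 and Smith normal form diag(1,1,1,1,1).

∂_2: C_2 → C_1 sends each 2-simplex [p,q,r] to [q,r] − [p,r] + [p,q]. For instance
  ∂[v_1,v_2,v_5] = [v_2,v_5] − [v_1,v_5] + [v_1,v_2],
  ∂[v_0,v_2,v_5] = [v_2,v_5] − [v_0,v_5] + [v_0,v_2].
The resulting 12×8 matrix has rank 7, and its Smith normal form has invariant factors (1,1,1,1,1,1,1).

From H_k ≅ ker(∂_k) / im(∂_{k+1}) we obtain:

  H_0: rank C_0 − rank ∂_1 = 6 − 5 = 1, and the invariant factors of ∂_1 are all 1, so H_0 ≅ Z.
  H_1: rank ker ∂_1 − rank ∂_2 = (12 − 5) − 7 = 0, and the invariant factors of ∂_2 are all 1, so H_1 ≅ 0.
  H_2: rank ker ∂_2 − rank ∂_3 = (8 − 7) − 0 = 1, and there is no ∂_3, so H_2 ≅ Z.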